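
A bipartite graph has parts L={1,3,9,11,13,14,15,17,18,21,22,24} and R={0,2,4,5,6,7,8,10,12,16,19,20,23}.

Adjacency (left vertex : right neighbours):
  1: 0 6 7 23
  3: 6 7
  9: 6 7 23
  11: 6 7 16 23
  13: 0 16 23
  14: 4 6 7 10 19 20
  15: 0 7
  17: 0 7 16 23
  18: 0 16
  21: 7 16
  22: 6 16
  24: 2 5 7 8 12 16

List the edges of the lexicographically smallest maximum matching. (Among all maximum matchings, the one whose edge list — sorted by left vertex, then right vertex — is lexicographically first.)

|M| = 7 (so the lex-smallest maximum matching has 7 edges)
process left vertices in ascending order; for each, take the smallest-labelled available neighbour that still permits 7 edges overall, or leave it unmatched if none does
lex-smallest matching: {1-0, 3-6, 9-7, 11-16, 13-23, 14-4, 24-2}

Lex-smallest maximum matching: {(1,0), (3,6), (9,7), (11,16), (13,23), (14,4), (24,2)}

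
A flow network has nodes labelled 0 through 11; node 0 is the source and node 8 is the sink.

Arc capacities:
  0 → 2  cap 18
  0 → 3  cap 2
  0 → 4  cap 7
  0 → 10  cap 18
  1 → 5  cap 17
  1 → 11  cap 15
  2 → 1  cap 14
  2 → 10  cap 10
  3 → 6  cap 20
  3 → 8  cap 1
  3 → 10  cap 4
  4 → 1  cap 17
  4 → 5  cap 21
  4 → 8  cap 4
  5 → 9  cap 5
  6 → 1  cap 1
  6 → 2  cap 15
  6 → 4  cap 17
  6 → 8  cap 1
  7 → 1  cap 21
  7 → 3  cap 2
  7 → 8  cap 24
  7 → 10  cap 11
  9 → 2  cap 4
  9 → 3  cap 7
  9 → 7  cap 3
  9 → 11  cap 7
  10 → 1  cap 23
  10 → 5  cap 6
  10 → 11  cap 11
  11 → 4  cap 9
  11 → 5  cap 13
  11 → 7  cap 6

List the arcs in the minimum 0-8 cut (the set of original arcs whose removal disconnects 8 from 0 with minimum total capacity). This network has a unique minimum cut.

Min-cut arcs: {(3,8), (4,8), (6,8), (9,7), (11,7)} (total capacity 15)

augment #1: 0→3→8 push 1
augment #2: 0→4→8 push 4
augment #3: 0→3→6→8 push 1
augment #4: 0→10→11→7→8 push 6
augment #5: 0→4→5→9→7→8 push 3
max flow = 15; residual-reachable set from 0 gives S-side
cut edges (S→T): {(3,8), (4,8), (6,8), (9,7), (11,7)} total cap 15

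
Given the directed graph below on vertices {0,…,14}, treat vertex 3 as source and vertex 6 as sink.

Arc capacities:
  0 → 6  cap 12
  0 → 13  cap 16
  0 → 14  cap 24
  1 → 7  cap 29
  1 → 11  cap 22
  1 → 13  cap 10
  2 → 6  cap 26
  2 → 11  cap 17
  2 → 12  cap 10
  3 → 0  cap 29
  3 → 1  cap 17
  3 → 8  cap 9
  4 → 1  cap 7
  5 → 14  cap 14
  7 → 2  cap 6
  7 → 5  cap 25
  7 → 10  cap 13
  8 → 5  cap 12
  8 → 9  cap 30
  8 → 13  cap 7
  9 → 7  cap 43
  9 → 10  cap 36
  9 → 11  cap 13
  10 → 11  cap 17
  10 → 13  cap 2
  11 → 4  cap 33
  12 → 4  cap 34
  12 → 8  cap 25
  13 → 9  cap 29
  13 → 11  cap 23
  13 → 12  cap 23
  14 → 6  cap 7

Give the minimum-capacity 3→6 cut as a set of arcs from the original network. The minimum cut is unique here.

Min-cut arcs: {(0,6), (7,2), (14,6)} (total capacity 25)

augment #1: 3→0→6 push 12
augment #2: 3→0→14→6 push 7
augment #3: 3→1→7→2→6 push 6
max flow = 25; residual-reachable set from 3 gives S-side
cut edges (S→T): {(0,6), (7,2), (14,6)} total cap 25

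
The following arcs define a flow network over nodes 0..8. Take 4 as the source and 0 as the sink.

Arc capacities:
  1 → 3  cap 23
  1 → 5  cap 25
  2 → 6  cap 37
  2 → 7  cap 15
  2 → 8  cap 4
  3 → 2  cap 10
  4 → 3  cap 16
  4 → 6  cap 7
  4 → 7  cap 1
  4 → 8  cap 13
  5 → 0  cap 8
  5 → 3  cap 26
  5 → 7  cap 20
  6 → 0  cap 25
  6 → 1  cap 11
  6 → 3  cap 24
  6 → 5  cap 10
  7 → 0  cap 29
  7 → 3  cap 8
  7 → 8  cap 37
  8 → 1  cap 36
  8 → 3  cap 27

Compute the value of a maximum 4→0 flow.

Maximum flow value: 31

augment #1: 4→6→0 bottleneck 7, total now 7
augment #2: 4→7→0 bottleneck 1, total now 8
augment #3: 4→3→2→6→0 bottleneck 10, total now 18
augment #4: 4→8→1→5→0 bottleneck 8, total now 26
augment #5: 4→8→1→5→7→0 bottleneck 5, total now 31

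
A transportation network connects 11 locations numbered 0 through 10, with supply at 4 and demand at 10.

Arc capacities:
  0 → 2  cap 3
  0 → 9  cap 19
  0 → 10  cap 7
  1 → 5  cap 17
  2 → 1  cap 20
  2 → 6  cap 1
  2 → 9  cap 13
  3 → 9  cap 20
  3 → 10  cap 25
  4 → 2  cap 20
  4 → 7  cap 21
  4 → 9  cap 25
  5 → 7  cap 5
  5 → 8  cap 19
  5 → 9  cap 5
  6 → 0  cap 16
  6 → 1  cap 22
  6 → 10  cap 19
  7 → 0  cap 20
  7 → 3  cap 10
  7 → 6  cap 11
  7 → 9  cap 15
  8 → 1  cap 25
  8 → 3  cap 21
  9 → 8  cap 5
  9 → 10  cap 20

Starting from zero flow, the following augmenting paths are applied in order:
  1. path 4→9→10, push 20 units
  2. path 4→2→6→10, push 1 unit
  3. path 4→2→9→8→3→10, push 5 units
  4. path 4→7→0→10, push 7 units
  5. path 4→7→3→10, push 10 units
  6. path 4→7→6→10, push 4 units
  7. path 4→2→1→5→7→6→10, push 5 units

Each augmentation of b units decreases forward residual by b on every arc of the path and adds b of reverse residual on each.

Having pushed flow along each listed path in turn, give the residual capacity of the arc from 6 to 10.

Residual capacity of (6,10): 9

after path 1 (4→9→10, push 20): res(6,10)=19
after path 2 (4→2→6→10, push 1): res(6,10)=18
after path 3 (4→2→9→8→3→10, push 5): res(6,10)=18
after path 4 (4→7→0→10, push 7): res(6,10)=18
after path 5 (4→7→3→10, push 10): res(6,10)=18
after path 6 (4→7→6→10, push 4): res(6,10)=14
after path 7 (4→2→1→5→7→6→10, push 5): res(6,10)=9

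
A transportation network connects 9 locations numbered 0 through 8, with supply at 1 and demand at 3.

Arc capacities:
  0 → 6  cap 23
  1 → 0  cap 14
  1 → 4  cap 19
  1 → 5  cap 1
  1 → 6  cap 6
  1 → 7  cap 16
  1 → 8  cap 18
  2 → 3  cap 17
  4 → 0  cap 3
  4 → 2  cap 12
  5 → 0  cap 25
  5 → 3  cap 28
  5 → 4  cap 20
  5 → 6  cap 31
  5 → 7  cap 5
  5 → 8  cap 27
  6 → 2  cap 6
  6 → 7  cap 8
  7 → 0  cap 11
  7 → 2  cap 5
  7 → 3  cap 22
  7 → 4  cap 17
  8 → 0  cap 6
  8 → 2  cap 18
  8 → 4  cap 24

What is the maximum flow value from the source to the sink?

Maximum flow value: 40

augment #1: 1→5→3 bottleneck 1, total now 1
augment #2: 1→7→3 bottleneck 16, total now 17
augment #3: 1→4→2→3 bottleneck 12, total now 29
augment #4: 1→6→2→3 bottleneck 5, total now 34
augment #5: 1→6→7→3 bottleneck 1, total now 35
augment #6: 1→0→6→7→3 bottleneck 5, total now 40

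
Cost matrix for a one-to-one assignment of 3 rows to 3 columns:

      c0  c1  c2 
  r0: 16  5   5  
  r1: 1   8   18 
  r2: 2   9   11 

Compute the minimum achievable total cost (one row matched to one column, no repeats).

one of 2 optimal assignments: row0→col2 (cost 5), row1→col0 (cost 1), row2→col1 (cost 9)
total = 5 + 1 + 9 = 15

Minimum assignment cost: 15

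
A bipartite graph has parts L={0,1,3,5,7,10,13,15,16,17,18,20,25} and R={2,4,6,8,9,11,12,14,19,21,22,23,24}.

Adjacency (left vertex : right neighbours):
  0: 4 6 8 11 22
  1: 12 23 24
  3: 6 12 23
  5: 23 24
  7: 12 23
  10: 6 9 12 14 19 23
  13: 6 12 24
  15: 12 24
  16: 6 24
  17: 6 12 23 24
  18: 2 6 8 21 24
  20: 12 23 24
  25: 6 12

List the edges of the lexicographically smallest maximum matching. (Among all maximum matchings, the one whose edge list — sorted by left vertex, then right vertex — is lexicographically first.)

|M| = 7 (so the lex-smallest maximum matching has 7 edges)
process left vertices in ascending order; for each, take the smallest-labelled available neighbour that still permits 7 edges overall, or leave it unmatched if none does
lex-smallest matching: {0-4, 1-12, 3-6, 5-23, 10-9, 13-24, 18-2}

Lex-smallest maximum matching: {(0,4), (1,12), (3,6), (5,23), (10,9), (13,24), (18,2)}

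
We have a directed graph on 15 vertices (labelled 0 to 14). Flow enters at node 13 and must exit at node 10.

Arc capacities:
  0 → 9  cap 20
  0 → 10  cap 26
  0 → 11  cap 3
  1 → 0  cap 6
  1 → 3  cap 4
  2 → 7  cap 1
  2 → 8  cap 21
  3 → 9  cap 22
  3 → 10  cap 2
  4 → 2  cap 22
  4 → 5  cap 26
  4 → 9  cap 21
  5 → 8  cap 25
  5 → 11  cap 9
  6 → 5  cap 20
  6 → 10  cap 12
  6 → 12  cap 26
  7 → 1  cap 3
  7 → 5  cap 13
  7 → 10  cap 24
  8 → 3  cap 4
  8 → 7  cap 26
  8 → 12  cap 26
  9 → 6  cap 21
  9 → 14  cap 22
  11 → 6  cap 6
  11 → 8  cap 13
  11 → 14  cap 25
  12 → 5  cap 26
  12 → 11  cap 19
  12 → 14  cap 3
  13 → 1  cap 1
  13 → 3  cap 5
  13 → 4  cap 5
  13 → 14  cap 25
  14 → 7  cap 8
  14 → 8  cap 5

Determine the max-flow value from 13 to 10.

Maximum flow value: 24

augment #1: 13→3→10 bottleneck 2, total now 2
augment #2: 13→1→0→10 bottleneck 1, total now 3
augment #3: 13→14→7→10 bottleneck 8, total now 11
augment #4: 13→3→9→6→10 bottleneck 3, total now 14
augment #5: 13→4→2→7→10 bottleneck 1, total now 15
augment #6: 13→4→9→6→10 bottleneck 4, total now 19
augment #7: 13→14→8→7→10 bottleneck 5, total now 24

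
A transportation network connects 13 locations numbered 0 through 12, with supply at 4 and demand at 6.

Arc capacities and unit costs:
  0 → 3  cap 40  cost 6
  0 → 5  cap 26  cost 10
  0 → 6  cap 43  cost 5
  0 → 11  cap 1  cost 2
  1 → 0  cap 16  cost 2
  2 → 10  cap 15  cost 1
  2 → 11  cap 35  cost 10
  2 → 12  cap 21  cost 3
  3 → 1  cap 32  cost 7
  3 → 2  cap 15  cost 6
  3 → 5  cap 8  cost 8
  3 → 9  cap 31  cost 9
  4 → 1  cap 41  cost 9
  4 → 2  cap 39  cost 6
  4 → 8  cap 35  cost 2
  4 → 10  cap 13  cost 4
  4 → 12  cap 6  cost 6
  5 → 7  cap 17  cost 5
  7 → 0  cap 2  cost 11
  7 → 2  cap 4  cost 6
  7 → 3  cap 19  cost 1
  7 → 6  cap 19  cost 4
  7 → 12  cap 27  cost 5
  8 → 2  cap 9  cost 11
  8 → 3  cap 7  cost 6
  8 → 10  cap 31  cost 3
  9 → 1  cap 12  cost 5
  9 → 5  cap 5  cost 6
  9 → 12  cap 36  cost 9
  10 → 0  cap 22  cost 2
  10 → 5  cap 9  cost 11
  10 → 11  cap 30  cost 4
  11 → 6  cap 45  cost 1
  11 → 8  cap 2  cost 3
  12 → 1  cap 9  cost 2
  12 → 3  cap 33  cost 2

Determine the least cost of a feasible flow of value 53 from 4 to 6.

shortest-cost path #1: 4→10→11→6 push 13 @ unit cost 9 (adds 117)
shortest-cost path #2: 4→8→10→11→6 push 17 @ unit cost 10 (adds 170)
shortest-cost path #3: 4→8→10→0→11→6 push 1 @ unit cost 10 (adds 10)
shortest-cost path #4: 4→8→10→0→6 push 13 @ unit cost 12 (adds 156)
shortest-cost path #5: 4→2→10→0→6 push 8 @ unit cost 14 (adds 112)
shortest-cost path #6: 4→12→1→0→6 push 1 @ unit cost 15 (adds 15)
total cost = 580

Minimum cost for 53 units: 580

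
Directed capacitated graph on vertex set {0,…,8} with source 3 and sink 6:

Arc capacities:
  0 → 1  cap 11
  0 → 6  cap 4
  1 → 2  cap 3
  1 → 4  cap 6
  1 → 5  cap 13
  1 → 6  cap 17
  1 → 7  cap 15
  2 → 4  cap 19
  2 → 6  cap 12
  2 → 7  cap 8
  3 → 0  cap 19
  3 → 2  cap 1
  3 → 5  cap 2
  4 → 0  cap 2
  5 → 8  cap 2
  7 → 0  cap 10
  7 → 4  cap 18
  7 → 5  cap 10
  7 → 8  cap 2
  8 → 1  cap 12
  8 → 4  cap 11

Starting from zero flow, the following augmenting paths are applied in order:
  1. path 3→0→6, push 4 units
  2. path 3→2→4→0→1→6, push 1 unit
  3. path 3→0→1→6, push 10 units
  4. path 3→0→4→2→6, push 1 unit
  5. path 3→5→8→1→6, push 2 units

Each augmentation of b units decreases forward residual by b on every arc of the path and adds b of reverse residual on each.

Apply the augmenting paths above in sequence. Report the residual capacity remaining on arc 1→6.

after path 1 (3→0→6, push 4): res(1,6)=17
after path 2 (3→2→4→0→1→6, push 1): res(1,6)=16
after path 3 (3→0→1→6, push 10): res(1,6)=6
after path 4 (3→0→4→2→6, push 1): res(1,6)=6
after path 5 (3→5→8→1→6, push 2): res(1,6)=4

Residual capacity of (1,6): 4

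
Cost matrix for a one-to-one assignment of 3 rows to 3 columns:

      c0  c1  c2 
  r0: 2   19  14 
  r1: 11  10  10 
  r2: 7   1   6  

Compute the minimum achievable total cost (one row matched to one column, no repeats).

optimal assignment: row0→col0 (cost 2), row1→col2 (cost 10), row2→col1 (cost 1)
total = 2 + 10 + 1 = 13

Minimum assignment cost: 13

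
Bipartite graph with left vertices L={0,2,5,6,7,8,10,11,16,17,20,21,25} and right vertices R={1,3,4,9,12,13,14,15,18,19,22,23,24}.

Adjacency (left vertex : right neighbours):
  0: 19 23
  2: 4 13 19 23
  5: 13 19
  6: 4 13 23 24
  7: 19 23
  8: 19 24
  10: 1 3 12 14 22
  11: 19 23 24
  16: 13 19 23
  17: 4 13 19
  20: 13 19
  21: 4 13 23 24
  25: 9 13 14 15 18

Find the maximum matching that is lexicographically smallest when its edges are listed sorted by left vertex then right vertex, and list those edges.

|M| = 7 (so the lex-smallest maximum matching has 7 edges)
process left vertices in ascending order; for each, take the smallest-labelled available neighbour that still permits 7 edges overall, or leave it unmatched if none does
lex-smallest matching: {0-19, 2-4, 5-13, 6-23, 8-24, 10-1, 25-9}

Lex-smallest maximum matching: {(0,19), (2,4), (5,13), (6,23), (8,24), (10,1), (25,9)}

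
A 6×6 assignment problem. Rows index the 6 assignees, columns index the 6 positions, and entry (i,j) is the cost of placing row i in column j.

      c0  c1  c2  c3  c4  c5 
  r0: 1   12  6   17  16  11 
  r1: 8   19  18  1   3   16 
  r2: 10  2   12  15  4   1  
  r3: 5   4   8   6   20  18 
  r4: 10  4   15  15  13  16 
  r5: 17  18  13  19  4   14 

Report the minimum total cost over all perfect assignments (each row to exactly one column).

Minimum assignment cost: 19

optimal assignment: row0→col0 (cost 1), row1→col3 (cost 1), row2→col5 (cost 1), row3→col2 (cost 8), row4→col1 (cost 4), row5→col4 (cost 4)
total = 1 + 1 + 1 + 8 + 4 + 4 = 19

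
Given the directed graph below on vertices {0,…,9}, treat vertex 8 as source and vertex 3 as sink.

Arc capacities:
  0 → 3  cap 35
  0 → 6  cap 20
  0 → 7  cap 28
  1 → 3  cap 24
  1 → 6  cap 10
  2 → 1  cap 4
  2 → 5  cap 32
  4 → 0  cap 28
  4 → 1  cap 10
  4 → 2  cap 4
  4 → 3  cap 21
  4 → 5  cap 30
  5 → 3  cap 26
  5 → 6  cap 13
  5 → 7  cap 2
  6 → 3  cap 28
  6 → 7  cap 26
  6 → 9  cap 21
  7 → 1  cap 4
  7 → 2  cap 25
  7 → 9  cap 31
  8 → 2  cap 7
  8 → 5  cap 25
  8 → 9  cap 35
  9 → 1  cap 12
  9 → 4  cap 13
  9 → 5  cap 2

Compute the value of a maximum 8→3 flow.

Maximum flow value: 59

augment #1: 8→5→3 bottleneck 25, total now 25
augment #2: 8→2→1→3 bottleneck 4, total now 29
augment #3: 8→2→5→3 bottleneck 1, total now 30
augment #4: 8→9→1→3 bottleneck 12, total now 42
augment #5: 8→9→4→3 bottleneck 13, total now 55
augment #6: 8→2→5→6→3 bottleneck 2, total now 57
augment #7: 8→9→5→6→3 bottleneck 2, total now 59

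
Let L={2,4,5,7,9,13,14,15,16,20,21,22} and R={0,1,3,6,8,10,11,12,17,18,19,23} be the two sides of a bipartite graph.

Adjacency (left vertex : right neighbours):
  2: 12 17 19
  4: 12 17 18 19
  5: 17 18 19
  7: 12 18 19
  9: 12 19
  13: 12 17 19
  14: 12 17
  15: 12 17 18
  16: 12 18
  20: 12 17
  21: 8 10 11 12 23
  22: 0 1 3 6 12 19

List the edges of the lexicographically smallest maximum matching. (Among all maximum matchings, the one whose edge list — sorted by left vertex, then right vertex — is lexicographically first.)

Lex-smallest maximum matching: {(2,12), (4,17), (5,18), (7,19), (21,8), (22,0)}

|M| = 6 (so the lex-smallest maximum matching has 6 edges)
process left vertices in ascending order; for each, take the smallest-labelled available neighbour that still permits 6 edges overall, or leave it unmatched if none does
lex-smallest matching: {2-12, 4-17, 5-18, 7-19, 21-8, 22-0}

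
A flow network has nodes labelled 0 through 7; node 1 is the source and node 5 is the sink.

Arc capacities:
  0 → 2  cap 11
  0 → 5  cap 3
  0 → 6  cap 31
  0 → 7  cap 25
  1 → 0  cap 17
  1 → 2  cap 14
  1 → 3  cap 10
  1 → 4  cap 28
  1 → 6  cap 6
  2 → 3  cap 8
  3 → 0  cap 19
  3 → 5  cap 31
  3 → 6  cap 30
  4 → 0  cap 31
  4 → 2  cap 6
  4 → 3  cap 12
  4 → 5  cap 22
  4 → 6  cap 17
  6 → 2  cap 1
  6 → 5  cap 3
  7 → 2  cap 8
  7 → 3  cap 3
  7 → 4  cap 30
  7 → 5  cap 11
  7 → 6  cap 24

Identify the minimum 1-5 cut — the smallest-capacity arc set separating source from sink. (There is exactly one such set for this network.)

augment #1: 1→0→5 push 3
augment #2: 1→3→5 push 10
augment #3: 1→4→5 push 22
augment #4: 1→6→5 push 3
augment #5: 1→0→7→5 push 11
augment #6: 1→2→3→5 push 8
augment #7: 1→4→3→5 push 6
augment #8: 1→0→7→3→5 push 3
max flow = 66; residual-reachable set from 1 gives S-side
cut edges (S→T): {(1,0), (1,3), (1,4), (2,3), (6,5)} total cap 66

Min-cut arcs: {(1,0), (1,3), (1,4), (2,3), (6,5)} (total capacity 66)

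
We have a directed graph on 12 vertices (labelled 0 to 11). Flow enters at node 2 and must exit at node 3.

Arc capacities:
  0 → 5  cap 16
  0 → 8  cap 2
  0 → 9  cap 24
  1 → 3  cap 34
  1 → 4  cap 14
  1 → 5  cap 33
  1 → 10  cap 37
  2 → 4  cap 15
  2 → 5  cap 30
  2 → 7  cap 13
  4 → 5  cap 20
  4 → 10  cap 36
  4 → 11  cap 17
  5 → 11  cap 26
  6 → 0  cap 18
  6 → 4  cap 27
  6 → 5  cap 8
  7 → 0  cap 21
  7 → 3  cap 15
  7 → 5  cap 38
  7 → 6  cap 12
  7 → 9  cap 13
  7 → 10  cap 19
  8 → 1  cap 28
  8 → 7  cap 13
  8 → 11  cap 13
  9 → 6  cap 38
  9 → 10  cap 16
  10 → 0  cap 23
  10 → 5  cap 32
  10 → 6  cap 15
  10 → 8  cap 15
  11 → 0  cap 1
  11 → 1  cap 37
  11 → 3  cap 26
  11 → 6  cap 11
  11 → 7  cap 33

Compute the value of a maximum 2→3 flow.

Maximum flow value: 54

augment #1: 2→7→3 bottleneck 13, total now 13
augment #2: 2→4→11→3 bottleneck 15, total now 28
augment #3: 2→5→11→3 bottleneck 11, total now 39
augment #4: 2→5→11→1→3 bottleneck 15, total now 54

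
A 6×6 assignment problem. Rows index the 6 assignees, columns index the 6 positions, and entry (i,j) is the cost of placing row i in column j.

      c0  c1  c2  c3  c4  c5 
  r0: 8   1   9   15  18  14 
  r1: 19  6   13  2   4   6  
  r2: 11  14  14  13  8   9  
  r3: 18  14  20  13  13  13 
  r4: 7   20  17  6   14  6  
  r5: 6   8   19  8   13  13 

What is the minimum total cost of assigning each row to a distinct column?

Minimum assignment cost: 42

optimal assignment: row0→col1 (cost 1), row1→col3 (cost 2), row2→col2 (cost 14), row3→col4 (cost 13), row4→col5 (cost 6), row5→col0 (cost 6)
total = 1 + 2 + 14 + 13 + 6 + 6 = 42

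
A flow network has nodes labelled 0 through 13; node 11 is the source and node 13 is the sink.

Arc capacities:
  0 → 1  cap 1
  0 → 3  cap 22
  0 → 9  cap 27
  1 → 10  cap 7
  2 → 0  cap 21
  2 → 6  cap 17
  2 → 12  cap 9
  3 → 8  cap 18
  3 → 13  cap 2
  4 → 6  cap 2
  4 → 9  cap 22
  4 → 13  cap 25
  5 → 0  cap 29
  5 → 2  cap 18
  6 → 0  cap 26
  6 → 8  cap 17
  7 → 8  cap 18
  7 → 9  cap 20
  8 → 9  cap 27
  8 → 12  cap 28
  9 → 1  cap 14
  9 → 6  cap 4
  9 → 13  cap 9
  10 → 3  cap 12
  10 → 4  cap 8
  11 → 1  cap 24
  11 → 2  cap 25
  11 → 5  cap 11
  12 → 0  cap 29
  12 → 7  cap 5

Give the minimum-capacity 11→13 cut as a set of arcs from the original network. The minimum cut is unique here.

augment #1: 11→1→10→3→13 push 2
augment #2: 11→1→10→4→13 push 5
augment #3: 11→2→0→9→13 push 9
augment #4: 11→2→0→3→10→4→13 push 2
max flow = 18; residual-reachable set from 11 gives S-side
cut edges (S→T): {(1,10), (3,13), (9,13)} total cap 18

Min-cut arcs: {(1,10), (3,13), (9,13)} (total capacity 18)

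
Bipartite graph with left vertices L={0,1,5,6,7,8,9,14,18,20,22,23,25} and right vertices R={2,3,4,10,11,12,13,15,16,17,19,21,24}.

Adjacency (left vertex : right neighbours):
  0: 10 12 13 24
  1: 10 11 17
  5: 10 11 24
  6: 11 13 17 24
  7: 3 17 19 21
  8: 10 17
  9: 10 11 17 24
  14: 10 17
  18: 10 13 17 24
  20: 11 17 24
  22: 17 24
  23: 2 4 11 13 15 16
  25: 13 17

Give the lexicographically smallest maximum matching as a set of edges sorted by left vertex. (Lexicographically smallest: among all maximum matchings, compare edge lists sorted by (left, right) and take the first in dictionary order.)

|M| = 8 (so the lex-smallest maximum matching has 8 edges)
process left vertices in ascending order; for each, take the smallest-labelled available neighbour that still permits 8 edges overall, or leave it unmatched if none does
lex-smallest matching: {0-12, 1-10, 5-11, 6-13, 7-3, 8-17, 9-24, 23-2}

Lex-smallest maximum matching: {(0,12), (1,10), (5,11), (6,13), (7,3), (8,17), (9,24), (23,2)}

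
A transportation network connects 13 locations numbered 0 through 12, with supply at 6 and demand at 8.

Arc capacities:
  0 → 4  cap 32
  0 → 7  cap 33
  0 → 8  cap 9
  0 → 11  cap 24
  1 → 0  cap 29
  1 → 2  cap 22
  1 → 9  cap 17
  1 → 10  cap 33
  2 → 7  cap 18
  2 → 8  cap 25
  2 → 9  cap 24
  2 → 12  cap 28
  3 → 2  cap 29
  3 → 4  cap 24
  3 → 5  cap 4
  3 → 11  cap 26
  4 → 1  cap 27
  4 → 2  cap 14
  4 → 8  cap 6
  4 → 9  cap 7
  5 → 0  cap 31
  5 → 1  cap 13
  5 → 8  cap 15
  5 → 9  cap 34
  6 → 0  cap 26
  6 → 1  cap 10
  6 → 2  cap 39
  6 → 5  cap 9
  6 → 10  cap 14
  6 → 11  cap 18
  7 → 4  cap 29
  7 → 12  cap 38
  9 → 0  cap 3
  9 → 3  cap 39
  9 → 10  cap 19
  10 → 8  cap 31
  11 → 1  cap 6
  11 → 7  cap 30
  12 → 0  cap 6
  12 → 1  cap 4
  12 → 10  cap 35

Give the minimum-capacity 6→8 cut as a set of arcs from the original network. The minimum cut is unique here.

Min-cut arcs: {(0,8), (2,8), (3,5), (4,8), (6,5), (10,8)} (total capacity 84)

augment #1: 6→0→8 push 9
augment #2: 6→2→8 push 25
augment #3: 6→5→8 push 9
augment #4: 6→10→8 push 14
augment #5: 6→0→4→8 push 6
augment #6: 6→1→10→8 push 10
augment #7: 6→2→9→10→8 push 7
augment #8: 6→2→9→3→5→8 push 4
max flow = 84; residual-reachable set from 6 gives S-side
cut edges (S→T): {(0,8), (2,8), (3,5), (4,8), (6,5), (10,8)} total cap 84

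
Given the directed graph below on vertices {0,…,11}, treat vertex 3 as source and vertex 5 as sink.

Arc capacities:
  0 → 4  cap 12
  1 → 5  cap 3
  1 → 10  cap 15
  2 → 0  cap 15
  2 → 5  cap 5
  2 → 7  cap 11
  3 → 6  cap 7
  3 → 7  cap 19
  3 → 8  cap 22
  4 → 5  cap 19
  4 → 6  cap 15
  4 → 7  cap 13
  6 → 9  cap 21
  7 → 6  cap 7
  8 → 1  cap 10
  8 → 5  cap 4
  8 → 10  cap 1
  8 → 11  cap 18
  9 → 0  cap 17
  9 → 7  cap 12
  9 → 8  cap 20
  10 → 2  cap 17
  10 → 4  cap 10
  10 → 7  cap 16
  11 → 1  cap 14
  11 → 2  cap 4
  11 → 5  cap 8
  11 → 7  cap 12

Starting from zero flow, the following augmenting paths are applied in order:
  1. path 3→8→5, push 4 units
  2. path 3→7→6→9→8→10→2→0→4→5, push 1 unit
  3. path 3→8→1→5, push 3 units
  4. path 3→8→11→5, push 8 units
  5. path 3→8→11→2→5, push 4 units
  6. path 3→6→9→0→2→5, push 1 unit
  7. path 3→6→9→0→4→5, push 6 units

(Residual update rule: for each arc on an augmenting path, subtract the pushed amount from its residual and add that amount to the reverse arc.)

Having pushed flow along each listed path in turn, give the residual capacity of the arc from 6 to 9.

after path 1 (3→8→5, push 4): res(6,9)=21
after path 2 (3→7→6→9→8→10→2→0→4→5, push 1): res(6,9)=20
after path 3 (3→8→1→5, push 3): res(6,9)=20
after path 4 (3→8→11→5, push 8): res(6,9)=20
after path 5 (3→8→11→2→5, push 4): res(6,9)=20
after path 6 (3→6→9→0→2→5, push 1): res(6,9)=19
after path 7 (3→6→9→0→4→5, push 6): res(6,9)=13

Residual capacity of (6,9): 13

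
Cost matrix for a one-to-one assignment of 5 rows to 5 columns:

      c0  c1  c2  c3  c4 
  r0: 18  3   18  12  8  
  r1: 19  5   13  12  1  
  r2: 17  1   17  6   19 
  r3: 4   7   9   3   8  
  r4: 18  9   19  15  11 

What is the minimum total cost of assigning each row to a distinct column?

Minimum assignment cost: 33

optimal assignment: row0→col1 (cost 3), row1→col4 (cost 1), row2→col3 (cost 6), row3→col0 (cost 4), row4→col2 (cost 19)
total = 3 + 1 + 6 + 4 + 19 = 33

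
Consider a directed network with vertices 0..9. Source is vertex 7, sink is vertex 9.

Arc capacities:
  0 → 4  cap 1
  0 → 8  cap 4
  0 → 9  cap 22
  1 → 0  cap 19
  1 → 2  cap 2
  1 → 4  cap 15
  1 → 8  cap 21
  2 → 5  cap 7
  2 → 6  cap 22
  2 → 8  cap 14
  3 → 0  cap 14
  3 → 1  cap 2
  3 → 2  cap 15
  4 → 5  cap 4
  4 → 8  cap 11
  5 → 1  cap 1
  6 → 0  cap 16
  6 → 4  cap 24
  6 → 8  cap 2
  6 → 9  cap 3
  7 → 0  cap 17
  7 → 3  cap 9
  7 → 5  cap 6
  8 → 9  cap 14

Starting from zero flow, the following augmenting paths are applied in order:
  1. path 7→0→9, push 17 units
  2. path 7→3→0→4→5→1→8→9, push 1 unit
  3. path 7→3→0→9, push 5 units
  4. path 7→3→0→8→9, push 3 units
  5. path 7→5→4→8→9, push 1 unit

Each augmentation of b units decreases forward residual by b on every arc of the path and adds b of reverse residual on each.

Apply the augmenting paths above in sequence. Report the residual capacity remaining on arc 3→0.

after path 1 (7→0→9, push 17): res(3,0)=14
after path 2 (7→3→0→4→5→1→8→9, push 1): res(3,0)=13
after path 3 (7→3→0→9, push 5): res(3,0)=8
after path 4 (7→3→0→8→9, push 3): res(3,0)=5
after path 5 (7→5→4→8→9, push 1): res(3,0)=5

Residual capacity of (3,0): 5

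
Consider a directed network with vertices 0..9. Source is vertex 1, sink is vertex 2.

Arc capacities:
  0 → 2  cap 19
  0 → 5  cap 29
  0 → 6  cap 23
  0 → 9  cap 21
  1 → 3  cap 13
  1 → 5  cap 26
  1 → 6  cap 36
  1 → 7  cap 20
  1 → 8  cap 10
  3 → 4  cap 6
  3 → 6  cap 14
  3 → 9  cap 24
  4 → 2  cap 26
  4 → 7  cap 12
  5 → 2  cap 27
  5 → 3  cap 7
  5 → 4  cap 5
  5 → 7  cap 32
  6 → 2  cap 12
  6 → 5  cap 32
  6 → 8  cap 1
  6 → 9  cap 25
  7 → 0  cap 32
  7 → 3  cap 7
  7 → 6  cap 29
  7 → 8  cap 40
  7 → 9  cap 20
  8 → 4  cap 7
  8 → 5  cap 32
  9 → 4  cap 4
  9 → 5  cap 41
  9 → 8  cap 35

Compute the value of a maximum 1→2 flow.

augment #1: 1→5→2 bottleneck 26, total now 26
augment #2: 1→6→2 bottleneck 12, total now 38
augment #3: 1→3→4→2 bottleneck 6, total now 44
augment #4: 1→6→5→2 bottleneck 1, total now 45
augment #5: 1→7→0→2 bottleneck 19, total now 64
augment #6: 1→8→4→2 bottleneck 7, total now 71
augment #7: 1→3→9→4→2 bottleneck 4, total now 75
augment #8: 1→6→5→4→2 bottleneck 5, total now 80

Maximum flow value: 80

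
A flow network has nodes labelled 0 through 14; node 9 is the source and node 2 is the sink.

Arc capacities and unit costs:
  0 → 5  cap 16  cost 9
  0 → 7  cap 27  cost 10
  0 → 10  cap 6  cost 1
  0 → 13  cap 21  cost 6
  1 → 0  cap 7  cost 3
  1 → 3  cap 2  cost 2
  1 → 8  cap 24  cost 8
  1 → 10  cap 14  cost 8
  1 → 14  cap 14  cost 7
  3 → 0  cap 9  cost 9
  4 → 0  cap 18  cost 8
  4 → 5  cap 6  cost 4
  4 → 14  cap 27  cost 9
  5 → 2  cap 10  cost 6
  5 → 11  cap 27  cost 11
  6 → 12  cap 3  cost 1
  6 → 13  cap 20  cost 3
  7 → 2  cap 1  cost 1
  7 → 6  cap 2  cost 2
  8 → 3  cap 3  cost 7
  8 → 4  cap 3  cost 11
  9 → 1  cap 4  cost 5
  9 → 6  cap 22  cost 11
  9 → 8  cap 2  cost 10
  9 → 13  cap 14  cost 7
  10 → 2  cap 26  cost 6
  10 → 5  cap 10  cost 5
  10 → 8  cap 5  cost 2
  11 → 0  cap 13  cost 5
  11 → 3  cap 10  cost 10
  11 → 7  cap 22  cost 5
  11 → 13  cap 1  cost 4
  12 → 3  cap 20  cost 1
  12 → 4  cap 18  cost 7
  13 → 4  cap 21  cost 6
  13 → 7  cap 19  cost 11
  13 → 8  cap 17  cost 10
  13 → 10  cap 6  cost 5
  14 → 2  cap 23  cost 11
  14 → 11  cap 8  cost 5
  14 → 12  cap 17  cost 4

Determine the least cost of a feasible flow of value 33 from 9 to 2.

Minimum cost for 33 units: 922

shortest-cost path #1: 9→1→0→10→2 push 4 @ unit cost 15 (adds 60)
shortest-cost path #2: 9→13→10→2 push 6 @ unit cost 18 (adds 108)
shortest-cost path #3: 9→13→7→2 push 1 @ unit cost 19 (adds 19)
shortest-cost path #4: 9→13→4→5→2 push 6 @ unit cost 23 (adds 138)
shortest-cost path #5: 9→13→4→0→10→2 push 1 @ unit cost 28 (adds 28)
shortest-cost path #6: 9→6→12→3→0→10→2 push 1 @ unit cost 29 (adds 29)
shortest-cost path #7: 9→6→12→3→0→1→10→2 push 2 @ unit cost 33 (adds 66)
shortest-cost path #8: 9→8→3→0→1→10→2 push 2 @ unit cost 37 (adds 74)
shortest-cost path #9: 9→6→13→4→14→2 push 10 @ unit cost 40 (adds 400)
total cost = 922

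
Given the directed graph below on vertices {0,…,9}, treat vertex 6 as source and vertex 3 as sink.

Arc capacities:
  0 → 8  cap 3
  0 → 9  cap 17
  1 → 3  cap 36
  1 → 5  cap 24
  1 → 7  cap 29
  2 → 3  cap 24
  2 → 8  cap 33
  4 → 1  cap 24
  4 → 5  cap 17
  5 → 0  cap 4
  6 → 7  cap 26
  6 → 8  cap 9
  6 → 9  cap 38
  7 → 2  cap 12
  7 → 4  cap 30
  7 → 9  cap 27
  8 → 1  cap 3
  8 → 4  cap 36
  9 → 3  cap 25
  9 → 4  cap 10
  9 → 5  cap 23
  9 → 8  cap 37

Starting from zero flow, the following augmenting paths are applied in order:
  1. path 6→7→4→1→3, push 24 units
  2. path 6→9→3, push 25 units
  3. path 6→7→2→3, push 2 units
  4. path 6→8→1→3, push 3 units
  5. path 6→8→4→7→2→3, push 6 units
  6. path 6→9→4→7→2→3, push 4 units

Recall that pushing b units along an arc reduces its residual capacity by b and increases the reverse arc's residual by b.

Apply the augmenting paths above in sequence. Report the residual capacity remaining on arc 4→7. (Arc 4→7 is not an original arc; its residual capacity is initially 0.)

after path 1 (6→7→4→1→3, push 24): res(4,7)=24
after path 2 (6→9→3, push 25): res(4,7)=24
after path 3 (6→7→2→3, push 2): res(4,7)=24
after path 4 (6→8→1→3, push 3): res(4,7)=24
after path 5 (6→8→4→7→2→3, push 6): res(4,7)=18
after path 6 (6→9→4→7→2→3, push 4): res(4,7)=14

Residual capacity of (4,7): 14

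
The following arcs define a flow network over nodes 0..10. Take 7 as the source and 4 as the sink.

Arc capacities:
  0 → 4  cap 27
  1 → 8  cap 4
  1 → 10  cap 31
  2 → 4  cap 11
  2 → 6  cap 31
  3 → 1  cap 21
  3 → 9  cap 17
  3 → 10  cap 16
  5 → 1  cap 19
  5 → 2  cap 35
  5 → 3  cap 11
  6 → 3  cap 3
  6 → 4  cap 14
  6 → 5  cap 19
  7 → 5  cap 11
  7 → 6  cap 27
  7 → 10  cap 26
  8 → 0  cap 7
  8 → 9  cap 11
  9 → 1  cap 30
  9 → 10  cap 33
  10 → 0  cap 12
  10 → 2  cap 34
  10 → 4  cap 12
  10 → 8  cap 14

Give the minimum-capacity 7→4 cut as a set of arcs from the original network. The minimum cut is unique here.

Min-cut arcs: {(2,4), (6,4), (8,0), (10,0), (10,4)} (total capacity 56)

augment #1: 7→6→4 push 14
augment #2: 7→10→4 push 12
augment #3: 7→5→2→4 push 11
augment #4: 7→10→0→4 push 12
augment #5: 7→10→8→0→4 push 2
augment #6: 7→6→3→1→8→0→4 push 3
augment #7: 7→6→5→1→8→0→4 push 1
augment #8: 7→6→5→1→10→8→0→4 push 1
max flow = 56; residual-reachable set from 7 gives S-side
cut edges (S→T): {(2,4), (6,4), (8,0), (10,0), (10,4)} total cap 56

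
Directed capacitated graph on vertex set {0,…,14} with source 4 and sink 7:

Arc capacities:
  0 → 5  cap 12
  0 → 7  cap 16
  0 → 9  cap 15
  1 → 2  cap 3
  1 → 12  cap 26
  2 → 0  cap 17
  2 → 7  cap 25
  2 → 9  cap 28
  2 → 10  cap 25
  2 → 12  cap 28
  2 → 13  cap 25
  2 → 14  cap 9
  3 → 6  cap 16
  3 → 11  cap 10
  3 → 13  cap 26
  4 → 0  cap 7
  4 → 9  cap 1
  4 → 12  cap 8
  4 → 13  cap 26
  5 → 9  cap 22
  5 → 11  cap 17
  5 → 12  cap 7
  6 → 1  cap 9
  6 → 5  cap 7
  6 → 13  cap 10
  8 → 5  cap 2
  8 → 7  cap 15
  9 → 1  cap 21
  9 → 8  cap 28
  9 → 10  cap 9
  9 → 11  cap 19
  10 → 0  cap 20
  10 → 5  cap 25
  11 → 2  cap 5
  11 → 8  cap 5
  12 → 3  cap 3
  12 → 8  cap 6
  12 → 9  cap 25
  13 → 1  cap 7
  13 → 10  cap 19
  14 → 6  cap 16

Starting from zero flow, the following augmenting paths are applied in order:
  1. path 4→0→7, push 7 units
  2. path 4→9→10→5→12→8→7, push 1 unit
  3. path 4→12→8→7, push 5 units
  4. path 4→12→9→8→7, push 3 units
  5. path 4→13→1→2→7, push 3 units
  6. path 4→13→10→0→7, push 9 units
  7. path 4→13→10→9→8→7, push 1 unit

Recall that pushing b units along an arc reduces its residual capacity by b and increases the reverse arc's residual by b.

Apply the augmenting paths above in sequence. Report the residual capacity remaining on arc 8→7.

Residual capacity of (8,7): 5

after path 1 (4→0→7, push 7): res(8,7)=15
after path 2 (4→9→10→5→12→8→7, push 1): res(8,7)=14
after path 3 (4→12→8→7, push 5): res(8,7)=9
after path 4 (4→12→9→8→7, push 3): res(8,7)=6
after path 5 (4→13→1→2→7, push 3): res(8,7)=6
after path 6 (4→13→10→0→7, push 9): res(8,7)=6
after path 7 (4→13→10→9→8→7, push 1): res(8,7)=5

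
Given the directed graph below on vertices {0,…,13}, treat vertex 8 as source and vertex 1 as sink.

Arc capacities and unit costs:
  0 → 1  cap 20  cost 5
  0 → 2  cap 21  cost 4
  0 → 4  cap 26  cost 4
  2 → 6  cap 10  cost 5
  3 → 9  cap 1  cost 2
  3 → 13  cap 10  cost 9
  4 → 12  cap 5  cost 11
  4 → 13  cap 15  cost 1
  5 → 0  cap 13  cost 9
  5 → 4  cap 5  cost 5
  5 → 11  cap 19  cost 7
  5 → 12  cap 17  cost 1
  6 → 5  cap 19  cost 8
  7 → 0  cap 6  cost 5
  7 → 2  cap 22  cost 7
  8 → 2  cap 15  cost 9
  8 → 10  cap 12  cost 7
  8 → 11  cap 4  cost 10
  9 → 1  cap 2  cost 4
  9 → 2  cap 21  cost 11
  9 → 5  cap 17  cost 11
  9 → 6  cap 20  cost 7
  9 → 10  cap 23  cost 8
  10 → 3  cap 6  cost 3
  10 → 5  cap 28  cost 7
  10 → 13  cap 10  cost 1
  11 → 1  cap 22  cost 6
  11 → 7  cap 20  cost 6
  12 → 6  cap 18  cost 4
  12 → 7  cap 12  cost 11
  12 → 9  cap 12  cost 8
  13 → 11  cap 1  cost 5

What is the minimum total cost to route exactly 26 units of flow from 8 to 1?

shortest-cost path #1: 8→11→1 push 4 @ unit cost 16 (adds 64)
shortest-cost path #2: 8→10→3→9→1 push 1 @ unit cost 16 (adds 16)
shortest-cost path #3: 8→10→13→11→1 push 1 @ unit cost 19 (adds 19)
shortest-cost path #4: 8→10→5→11→1 push 10 @ unit cost 27 (adds 270)
shortest-cost path #5: 8→2→6→5→11→1 push 7 @ unit cost 35 (adds 245)
shortest-cost path #6: 8→2→6→5→12→9→1 push 1 @ unit cost 35 (adds 35)
shortest-cost path #7: 8→2→6→5→0→1 push 2 @ unit cost 36 (adds 72)
total cost = 721

Minimum cost for 26 units: 721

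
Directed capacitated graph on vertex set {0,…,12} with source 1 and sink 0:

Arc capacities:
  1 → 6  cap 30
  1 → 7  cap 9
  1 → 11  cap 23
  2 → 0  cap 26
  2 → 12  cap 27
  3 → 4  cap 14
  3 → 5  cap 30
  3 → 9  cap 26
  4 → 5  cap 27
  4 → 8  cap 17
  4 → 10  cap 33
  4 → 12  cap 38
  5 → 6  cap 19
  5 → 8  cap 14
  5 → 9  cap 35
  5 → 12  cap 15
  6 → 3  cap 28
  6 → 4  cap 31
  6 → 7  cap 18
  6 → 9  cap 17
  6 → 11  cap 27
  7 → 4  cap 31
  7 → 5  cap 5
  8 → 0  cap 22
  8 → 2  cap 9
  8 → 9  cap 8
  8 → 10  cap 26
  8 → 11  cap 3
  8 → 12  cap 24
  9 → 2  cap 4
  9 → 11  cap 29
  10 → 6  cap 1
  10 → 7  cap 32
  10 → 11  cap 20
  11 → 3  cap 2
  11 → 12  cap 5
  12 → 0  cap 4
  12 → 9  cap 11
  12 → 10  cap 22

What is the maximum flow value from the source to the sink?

Maximum flow value: 39

augment #1: 1→11→12→0 bottleneck 4, total now 4
augment #2: 1→6→4→8→0 bottleneck 17, total now 21
augment #3: 1→6→9→2→0 bottleneck 4, total now 25
augment #4: 1→7→5→8→0 bottleneck 5, total now 30
augment #5: 1→6→3→5→8→2→0 bottleneck 9, total now 39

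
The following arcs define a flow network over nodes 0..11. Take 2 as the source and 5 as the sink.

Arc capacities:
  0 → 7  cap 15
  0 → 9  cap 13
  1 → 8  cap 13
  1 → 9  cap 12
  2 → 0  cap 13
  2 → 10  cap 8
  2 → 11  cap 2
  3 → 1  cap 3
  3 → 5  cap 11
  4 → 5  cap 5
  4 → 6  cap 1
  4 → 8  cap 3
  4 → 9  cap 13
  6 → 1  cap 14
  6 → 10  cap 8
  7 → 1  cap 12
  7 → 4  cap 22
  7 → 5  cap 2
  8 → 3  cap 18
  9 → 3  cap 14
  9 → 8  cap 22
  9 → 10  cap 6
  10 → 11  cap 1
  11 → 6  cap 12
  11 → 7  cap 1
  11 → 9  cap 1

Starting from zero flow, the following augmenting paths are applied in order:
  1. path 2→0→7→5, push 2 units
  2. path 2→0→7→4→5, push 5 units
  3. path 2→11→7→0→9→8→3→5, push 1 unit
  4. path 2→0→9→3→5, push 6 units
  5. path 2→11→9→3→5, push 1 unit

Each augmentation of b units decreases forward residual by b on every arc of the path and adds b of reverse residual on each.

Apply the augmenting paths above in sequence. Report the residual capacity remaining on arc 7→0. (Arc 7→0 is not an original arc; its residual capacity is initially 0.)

after path 1 (2→0→7→5, push 2): res(7,0)=2
after path 2 (2→0→7→4→5, push 5): res(7,0)=7
after path 3 (2→11→7→0→9→8→3→5, push 1): res(7,0)=6
after path 4 (2→0→9→3→5, push 6): res(7,0)=6
after path 5 (2→11→9→3→5, push 1): res(7,0)=6

Residual capacity of (7,0): 6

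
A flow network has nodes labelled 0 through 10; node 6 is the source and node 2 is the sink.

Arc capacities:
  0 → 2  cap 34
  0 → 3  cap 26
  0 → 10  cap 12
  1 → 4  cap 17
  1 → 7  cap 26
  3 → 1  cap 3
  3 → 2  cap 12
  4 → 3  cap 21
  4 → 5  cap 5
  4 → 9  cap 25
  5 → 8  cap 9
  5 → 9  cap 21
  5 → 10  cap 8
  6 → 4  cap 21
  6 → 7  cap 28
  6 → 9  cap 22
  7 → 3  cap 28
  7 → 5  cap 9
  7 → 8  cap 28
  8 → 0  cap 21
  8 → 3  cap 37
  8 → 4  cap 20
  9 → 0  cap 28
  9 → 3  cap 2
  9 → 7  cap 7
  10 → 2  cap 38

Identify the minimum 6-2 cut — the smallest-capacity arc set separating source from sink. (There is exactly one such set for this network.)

Min-cut arcs: {(0,2), (0,10), (3,2), (5,10)} (total capacity 66)

augment #1: 6→4→3→2 push 12
augment #2: 6→9→0→2 push 22
augment #3: 6→4→5→10→2 push 5
augment #4: 6→4→9→0→2 push 4
augment #5: 6→7→5→10→2 push 3
augment #6: 6→7→8→0→2 push 8
augment #7: 6→7→8→0→10→2 push 12
max flow = 66; residual-reachable set from 6 gives S-side
cut edges (S→T): {(0,2), (0,10), (3,2), (5,10)} total cap 66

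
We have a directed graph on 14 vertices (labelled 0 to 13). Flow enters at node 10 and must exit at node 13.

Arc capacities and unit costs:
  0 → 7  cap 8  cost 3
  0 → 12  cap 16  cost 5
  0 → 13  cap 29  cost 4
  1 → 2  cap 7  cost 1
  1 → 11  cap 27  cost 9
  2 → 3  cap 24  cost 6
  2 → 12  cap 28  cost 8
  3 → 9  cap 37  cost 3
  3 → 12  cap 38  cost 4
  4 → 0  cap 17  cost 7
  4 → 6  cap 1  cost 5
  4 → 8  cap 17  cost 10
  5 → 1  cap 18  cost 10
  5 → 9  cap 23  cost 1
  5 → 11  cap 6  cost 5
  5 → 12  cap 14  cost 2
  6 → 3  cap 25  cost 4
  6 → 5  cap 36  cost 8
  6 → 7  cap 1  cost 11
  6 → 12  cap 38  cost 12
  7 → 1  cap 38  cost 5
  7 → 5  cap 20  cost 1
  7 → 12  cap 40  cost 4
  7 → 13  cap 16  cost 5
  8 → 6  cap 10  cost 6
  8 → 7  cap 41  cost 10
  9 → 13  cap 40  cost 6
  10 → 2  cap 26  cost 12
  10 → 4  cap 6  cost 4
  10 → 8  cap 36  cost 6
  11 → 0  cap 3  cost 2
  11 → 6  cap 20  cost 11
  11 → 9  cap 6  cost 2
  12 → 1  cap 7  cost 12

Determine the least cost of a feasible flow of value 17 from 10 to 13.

Minimum cost for 17 units: 321

shortest-cost path #1: 10→4→0→13 push 6 @ unit cost 15 (adds 90)
shortest-cost path #2: 10→8→7→13 push 11 @ unit cost 21 (adds 231)
total cost = 321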